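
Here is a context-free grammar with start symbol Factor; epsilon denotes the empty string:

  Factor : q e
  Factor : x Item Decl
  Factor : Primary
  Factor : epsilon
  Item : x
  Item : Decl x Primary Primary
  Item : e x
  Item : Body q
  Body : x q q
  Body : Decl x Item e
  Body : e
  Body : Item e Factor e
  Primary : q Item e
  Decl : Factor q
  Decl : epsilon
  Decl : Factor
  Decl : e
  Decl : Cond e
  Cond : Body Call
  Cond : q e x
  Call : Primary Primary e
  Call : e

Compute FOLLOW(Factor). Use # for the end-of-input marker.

{ #, e, q, x }

Factor is the start symbol, so # ∈ FOLLOW(Factor).
In Body : Item e Factor e: add FIRST(e) = { e }.
In Decl : Factor q: add FIRST(q) = { q }.
In Decl : Factor: Factor is at the end, add FOLLOW(Decl) = { #, e, q, x }.
Union: FOLLOW(Factor) = { #, e, q, x }.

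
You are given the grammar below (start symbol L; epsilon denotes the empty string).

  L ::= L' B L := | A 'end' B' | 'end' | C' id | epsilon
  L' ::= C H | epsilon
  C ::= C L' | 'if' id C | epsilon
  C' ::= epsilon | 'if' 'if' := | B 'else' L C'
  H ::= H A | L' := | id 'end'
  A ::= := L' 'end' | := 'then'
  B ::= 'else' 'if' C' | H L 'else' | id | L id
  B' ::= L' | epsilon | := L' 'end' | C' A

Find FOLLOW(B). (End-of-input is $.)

{ 'else', 'end', 'if', :=, id }

In L ::= L' B L :=: add FIRST(L :=) = { 'else', 'end', 'if', :=, id }.
In C' ::= B 'else' L C': add FIRST('else' L C') = { 'else' }.
Union: FOLLOW(B) = { 'else', 'end', 'if', :=, id }.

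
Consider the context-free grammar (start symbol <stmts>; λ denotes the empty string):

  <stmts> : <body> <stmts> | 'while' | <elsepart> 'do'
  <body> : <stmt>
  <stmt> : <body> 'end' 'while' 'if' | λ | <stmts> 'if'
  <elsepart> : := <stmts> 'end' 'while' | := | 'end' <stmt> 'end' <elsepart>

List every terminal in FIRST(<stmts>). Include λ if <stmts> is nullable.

{ 'end', 'while', := }

From <stmts> : <body> <stmts>: <body> nullable, take FIRST(<body>) ∪ FIRST(<stmts>) = { 'end', 'while', := }.
<stmts> : 'while' contributes {'while'}.
From <stmts> : <elsepart> 'do': add FIRST(<elsepart>) = { 'end', := }.
Union: FIRST(<stmts>) = { 'end', 'while', := }.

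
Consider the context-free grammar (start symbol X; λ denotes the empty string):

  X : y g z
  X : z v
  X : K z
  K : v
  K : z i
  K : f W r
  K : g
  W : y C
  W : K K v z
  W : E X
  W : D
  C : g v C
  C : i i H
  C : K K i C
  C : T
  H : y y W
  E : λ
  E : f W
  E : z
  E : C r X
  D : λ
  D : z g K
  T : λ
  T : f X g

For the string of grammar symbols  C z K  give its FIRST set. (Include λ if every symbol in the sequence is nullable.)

Add FIRST(C)\{λ} = { f, g, i, v, z }; C is nullable, continue.
z is a terminal; add {z} and stop.

{ f, g, i, v, z }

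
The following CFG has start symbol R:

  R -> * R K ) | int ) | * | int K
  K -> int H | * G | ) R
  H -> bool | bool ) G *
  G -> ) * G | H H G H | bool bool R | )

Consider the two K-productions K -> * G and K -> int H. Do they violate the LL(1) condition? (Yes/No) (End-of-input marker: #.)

No

FIRST(* G) = { * } and FIRST(int H) = { int }.
The FIRST sets are disjoint and neither alternative is nullable — no conflict.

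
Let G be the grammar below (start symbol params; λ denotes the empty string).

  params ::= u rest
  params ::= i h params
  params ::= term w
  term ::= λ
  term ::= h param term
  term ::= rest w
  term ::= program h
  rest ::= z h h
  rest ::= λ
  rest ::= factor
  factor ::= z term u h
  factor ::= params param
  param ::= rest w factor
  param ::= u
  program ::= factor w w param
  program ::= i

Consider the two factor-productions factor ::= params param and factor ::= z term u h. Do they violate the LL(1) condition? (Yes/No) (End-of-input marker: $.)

FIRST(params param) = { h, i, u, w, z } and FIRST(z term u h) = { z }.
Both contain z, so the two alternatives are not disjoint — LL(1) conflict.

Yes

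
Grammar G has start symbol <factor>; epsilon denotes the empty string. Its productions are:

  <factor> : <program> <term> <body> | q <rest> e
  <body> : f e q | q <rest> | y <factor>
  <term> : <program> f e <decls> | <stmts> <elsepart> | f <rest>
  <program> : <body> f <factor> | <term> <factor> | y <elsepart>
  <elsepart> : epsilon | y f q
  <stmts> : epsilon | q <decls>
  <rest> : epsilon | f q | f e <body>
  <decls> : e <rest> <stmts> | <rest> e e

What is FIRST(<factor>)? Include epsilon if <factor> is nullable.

{ f, q, y }

From <factor> : <program> <term> <body>: add FIRST(<program>) = { f, q, y }.
<factor> : q <rest> e contributes {q}.
Union: FIRST(<factor>) = { f, q, y }.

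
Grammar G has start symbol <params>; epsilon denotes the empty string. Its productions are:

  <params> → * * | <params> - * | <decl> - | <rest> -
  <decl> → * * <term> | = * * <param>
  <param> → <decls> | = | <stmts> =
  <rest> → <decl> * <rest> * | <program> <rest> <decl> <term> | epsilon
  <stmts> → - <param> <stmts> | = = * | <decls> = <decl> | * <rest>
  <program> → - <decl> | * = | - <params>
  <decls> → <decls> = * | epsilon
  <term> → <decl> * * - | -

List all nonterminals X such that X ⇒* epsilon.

Directly nullable (have an epsilon-production): <rest>, <decls>.
<param> → <decls> with every symbol nullable, so <param> is nullable.
No other nonterminal has a production whose RHS symbols are all nullable.

{ <decls>, <param>, <rest> }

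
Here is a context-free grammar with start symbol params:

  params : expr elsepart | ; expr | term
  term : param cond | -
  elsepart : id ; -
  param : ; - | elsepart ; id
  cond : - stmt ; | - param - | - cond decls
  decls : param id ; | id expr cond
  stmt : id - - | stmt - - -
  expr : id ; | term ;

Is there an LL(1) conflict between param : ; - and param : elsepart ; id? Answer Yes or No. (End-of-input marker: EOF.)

No

FIRST(; -) = { ; } and FIRST(elsepart ; id) = { id }.
The FIRST sets are disjoint and neither alternative is nullable — no conflict.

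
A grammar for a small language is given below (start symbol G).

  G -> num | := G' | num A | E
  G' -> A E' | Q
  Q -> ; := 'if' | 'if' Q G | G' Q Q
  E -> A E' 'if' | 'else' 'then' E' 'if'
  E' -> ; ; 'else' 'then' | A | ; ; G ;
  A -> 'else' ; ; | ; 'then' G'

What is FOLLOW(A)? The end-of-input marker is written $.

{ $, 'else', 'if', :=, ;, num }

In G -> num A: A is at the end, add FOLLOW(G) = { $, 'else', 'if', :=, ;, num }.
In G' -> A E': add FIRST(E') = { 'else', ; }.
In E -> A E' 'if': add FIRST(E' 'if') = { 'else', ; }.
In E' -> A: A is at the end, add FOLLOW(E') = { $, 'else', 'if', :=, ;, num }.
Union: FOLLOW(A) = { $, 'else', 'if', :=, ;, num }.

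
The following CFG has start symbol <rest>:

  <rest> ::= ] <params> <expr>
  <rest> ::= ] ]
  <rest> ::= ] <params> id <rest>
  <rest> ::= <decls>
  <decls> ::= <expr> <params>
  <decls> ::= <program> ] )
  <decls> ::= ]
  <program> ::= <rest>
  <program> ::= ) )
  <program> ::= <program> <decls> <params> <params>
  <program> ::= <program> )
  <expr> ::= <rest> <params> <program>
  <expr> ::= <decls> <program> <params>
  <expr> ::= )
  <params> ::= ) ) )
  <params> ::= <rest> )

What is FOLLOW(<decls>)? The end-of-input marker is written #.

{ #, ), ] }

In <rest> ::= <decls>: <decls> is at the end, add FOLLOW(<rest>) = { #, ), ] }.
In <program> ::= <program> <decls> <params> <params>: add FIRST(<params> <params>) = { ), ] }.
In <expr> ::= <decls> <program> <params>: add FIRST(<program> <params>) = { ), ] }.
Union: FOLLOW(<decls>) = { #, ), ] }.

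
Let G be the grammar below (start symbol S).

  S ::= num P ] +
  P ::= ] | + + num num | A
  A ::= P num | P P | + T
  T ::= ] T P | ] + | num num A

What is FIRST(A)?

From A ::= P num: add FIRST(P) = { +, ] }.
From A ::= P P: add FIRST(P) = { +, ] }.
A ::= + T contributes {+}.
Union: FIRST(A) = { +, ] }.

{ +, ] }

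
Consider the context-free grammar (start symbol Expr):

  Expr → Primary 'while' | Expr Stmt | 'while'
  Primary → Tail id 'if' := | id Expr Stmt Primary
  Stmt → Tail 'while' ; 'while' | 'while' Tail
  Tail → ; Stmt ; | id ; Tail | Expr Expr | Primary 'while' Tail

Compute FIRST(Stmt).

From Stmt → Tail 'while' ; 'while': add FIRST(Tail) = { 'while', ;, id }.
Stmt → 'while' Tail contributes {'while'}.
Union: FIRST(Stmt) = { 'while', ;, id }.

{ 'while', ;, id }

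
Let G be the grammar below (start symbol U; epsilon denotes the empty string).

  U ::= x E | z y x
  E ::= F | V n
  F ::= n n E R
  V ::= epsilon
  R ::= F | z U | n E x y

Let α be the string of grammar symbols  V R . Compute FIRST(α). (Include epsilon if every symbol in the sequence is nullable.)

Add FIRST(V)\{epsilon} = {  }; V is nullable, continue.
Add FIRST(R) = { n, z }; R is not nullable, stop.

{ n, z }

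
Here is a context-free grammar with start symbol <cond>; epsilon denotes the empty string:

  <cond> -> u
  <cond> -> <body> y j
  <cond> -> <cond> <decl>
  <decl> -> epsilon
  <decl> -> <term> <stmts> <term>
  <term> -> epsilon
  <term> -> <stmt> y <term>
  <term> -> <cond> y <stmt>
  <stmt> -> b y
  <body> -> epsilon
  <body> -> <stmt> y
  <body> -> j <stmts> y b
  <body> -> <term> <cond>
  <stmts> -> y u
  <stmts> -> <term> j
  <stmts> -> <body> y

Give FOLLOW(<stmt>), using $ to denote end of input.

In <term> -> <stmt> y <term>: add FIRST(y <term>) = { y }.
In <term> -> <cond> y <stmt>: <stmt> is at the end, add FOLLOW(<term>) = { $, b, j, u, y }.
In <body> -> <stmt> y: add FIRST(y) = { y }.
Union: FOLLOW(<stmt>) = { $, b, j, u, y }.

{ $, b, j, u, y }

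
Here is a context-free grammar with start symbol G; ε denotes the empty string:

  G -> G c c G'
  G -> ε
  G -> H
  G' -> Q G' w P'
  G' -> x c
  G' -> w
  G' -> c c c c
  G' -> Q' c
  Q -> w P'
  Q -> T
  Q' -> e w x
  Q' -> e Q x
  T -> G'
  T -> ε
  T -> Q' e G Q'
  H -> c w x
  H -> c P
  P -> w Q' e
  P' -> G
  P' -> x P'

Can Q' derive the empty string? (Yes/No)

No

Nullable nonterminals: G, P', Q, T.
No production of Q' has an RHS whose symbols are all nullable, so Q' is not nullable.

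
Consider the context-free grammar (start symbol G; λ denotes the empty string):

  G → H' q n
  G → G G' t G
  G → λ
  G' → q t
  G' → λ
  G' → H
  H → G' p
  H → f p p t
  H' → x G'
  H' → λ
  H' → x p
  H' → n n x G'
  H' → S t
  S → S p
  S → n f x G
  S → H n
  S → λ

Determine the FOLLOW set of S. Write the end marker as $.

{ p, t }

In H' → S t: add FIRST(t) = { t }.
In S → S p: add FIRST(p) = { p }.
Union: FOLLOW(S) = { p, t }.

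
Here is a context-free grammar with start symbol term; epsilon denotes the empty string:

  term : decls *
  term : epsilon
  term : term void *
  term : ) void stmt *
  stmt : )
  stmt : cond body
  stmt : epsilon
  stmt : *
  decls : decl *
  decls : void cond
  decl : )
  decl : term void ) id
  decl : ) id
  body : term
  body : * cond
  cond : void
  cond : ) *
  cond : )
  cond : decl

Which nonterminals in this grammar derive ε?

Directly nullable (have an epsilon-production): term, stmt.
body : term with every symbol nullable, so body is nullable.
No other nonterminal has a production whose RHS symbols are all nullable.

{ body, stmt, term }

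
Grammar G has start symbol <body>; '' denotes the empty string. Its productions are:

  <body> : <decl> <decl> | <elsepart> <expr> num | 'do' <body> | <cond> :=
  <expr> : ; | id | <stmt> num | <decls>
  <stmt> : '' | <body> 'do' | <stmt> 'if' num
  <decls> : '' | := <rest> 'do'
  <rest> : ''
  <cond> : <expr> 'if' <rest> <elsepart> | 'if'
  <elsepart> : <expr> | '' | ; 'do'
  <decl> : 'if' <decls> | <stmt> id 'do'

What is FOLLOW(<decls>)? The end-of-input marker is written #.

In <expr> : <decls>: <decls> is at the end, add FOLLOW(<expr>) = { 'do', 'if', :=, ;, id, num }.
In <decl> : 'if' <decls>: <decls> is at the end, add FOLLOW(<decl>) = { #, 'do', 'if', :=, ;, id, num }.
Union: FOLLOW(<decls>) = { #, 'do', 'if', :=, ;, id, num }.

{ #, 'do', 'if', :=, ;, id, num }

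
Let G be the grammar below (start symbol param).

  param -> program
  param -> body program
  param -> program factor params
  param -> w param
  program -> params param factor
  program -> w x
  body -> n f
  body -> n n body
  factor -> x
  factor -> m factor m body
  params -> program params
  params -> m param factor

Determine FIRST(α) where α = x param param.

{ x }

x is a terminal; add {x} and stop.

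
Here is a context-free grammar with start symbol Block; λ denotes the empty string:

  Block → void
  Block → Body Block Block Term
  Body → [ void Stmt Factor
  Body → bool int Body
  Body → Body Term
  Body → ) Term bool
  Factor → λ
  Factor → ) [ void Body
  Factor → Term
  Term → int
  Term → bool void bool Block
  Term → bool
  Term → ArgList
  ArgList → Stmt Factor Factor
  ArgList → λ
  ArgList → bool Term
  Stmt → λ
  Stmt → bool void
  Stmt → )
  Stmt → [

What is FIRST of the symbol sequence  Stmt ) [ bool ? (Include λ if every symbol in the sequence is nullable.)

Add FIRST(Stmt)\{λ} = { ), [, bool }; Stmt is nullable, continue.
) is a terminal; add {)} and stop.

{ ), [, bool }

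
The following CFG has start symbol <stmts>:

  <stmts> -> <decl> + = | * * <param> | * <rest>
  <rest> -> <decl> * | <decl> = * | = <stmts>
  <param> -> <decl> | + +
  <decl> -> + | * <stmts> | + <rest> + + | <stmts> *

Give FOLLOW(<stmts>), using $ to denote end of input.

{ $, *, +, = }

<stmts> is the start symbol, so $ ∈ FOLLOW(<stmts>).
In <rest> -> = <stmts>: <stmts> is at the end, add FOLLOW(<rest>) = { $, *, +, = }.
In <decl> -> * <stmts>: <stmts> is at the end, add FOLLOW(<decl>) = { $, *, +, = }.
In <decl> -> <stmts> *: add FIRST(*) = { * }.
Union: FOLLOW(<stmts>) = { $, *, +, = }.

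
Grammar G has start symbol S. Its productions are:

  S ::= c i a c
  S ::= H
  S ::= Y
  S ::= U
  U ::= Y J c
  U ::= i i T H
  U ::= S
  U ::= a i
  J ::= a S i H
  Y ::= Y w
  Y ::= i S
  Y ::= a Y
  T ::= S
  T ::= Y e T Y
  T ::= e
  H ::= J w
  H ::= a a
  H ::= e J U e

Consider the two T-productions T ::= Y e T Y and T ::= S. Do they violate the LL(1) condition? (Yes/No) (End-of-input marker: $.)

FIRST(Y e T Y) = { a, i } and FIRST(S) = { a, c, e, i }.
Both contain a, so the two alternatives are not disjoint — LL(1) conflict.

Yes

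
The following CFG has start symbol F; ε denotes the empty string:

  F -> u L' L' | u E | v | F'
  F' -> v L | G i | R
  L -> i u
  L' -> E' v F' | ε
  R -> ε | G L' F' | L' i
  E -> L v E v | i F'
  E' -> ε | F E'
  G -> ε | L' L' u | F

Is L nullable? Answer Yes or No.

No

Nullable nonterminals: E', F, F', G, L', R.
No production of L has an RHS whose symbols are all nullable, so L is not nullable.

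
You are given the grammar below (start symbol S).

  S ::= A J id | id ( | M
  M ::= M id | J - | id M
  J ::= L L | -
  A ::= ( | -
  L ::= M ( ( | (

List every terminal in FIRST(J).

{ (, -, id }

From J ::= L L: add FIRST(L) = { (, -, id }.
J ::= - contributes {-}.
Union: FIRST(J) = { (, -, id }.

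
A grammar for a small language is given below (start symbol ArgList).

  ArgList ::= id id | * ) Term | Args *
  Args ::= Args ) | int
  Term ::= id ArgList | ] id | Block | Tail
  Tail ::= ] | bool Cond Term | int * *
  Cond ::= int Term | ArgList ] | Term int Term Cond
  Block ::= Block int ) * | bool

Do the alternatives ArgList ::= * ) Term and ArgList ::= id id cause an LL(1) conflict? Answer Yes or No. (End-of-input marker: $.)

FIRST(* ) Term) = { * } and FIRST(id id) = { id }.
The FIRST sets are disjoint and neither alternative is nullable — no conflict.

No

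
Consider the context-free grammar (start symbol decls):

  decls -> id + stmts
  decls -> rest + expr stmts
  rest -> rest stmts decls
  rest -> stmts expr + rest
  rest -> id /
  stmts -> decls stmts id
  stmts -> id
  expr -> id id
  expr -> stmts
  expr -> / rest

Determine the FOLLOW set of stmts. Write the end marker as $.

In decls -> id + stmts: stmts is at the end, add FOLLOW(decls) = { $, +, id }.
In decls -> rest + expr stmts: stmts is at the end, add FOLLOW(decls) = { $, +, id }.
In rest -> rest stmts decls: add FIRST(decls) = { id }.
In rest -> stmts expr + rest: add FIRST(expr + rest) = { /, id }.
In stmts -> decls stmts id: add FIRST(id) = { id }.
In expr -> stmts: stmts is at the end, add FOLLOW(expr) = { +, id }.
Union: FOLLOW(stmts) = { $, +, /, id }.

{ $, +, /, id }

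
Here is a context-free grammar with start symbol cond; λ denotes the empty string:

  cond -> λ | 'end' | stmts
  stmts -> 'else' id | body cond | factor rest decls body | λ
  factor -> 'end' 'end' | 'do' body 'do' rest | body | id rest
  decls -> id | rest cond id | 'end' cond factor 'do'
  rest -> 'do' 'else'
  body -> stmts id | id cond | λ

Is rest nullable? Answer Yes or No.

Nullable nonterminals: body, cond, factor, stmts.
No production of rest has an RHS whose symbols are all nullable, so rest is not nullable.

No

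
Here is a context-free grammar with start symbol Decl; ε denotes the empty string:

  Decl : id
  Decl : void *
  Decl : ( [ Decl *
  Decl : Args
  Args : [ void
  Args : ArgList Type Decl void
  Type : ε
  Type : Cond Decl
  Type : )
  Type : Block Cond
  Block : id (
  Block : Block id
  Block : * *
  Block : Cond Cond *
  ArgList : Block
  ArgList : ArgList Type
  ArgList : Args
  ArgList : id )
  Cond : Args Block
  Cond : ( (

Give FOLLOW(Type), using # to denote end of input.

{ (, ), *, [, id, void }

In Args : ArgList Type Decl void: add FIRST(Decl void) = { (, *, [, id, void }.
In ArgList : ArgList Type: Type is at the end, add FOLLOW(ArgList) = { (, ), *, [, id, void }.
Union: FOLLOW(Type) = { (, ), *, [, id, void }.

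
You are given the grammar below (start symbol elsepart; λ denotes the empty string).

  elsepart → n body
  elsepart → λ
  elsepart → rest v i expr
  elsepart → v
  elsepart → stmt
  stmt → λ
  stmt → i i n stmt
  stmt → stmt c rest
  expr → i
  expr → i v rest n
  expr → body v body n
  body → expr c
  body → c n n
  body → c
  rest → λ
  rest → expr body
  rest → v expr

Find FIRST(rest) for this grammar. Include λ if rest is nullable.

{ c, i, v, λ }

rest → λ contributes λ.
From rest → expr body: add FIRST(expr) = { c, i }.
rest → v expr contributes {v}.
Union: FIRST(rest) = { c, i, v, λ }.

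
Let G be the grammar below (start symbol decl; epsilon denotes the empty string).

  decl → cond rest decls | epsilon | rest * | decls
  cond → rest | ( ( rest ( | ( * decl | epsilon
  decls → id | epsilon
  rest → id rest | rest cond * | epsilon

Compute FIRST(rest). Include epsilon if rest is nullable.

{ (, *, id, epsilon }

rest → id rest contributes {id}.
From rest → rest cond *: rest, cond nullable, take FIRST(rest) ∪ FIRST(cond) ∪ {*} = { (, *, id }.
rest → epsilon contributes epsilon.
Union: FIRST(rest) = { (, *, id, epsilon }.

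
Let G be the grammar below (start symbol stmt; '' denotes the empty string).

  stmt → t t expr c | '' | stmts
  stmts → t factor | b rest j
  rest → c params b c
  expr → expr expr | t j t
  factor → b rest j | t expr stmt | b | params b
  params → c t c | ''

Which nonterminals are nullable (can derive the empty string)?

Directly nullable (have an ''-production): stmt, params.
No other nonterminal has a production whose RHS symbols are all nullable.

{ params, stmt }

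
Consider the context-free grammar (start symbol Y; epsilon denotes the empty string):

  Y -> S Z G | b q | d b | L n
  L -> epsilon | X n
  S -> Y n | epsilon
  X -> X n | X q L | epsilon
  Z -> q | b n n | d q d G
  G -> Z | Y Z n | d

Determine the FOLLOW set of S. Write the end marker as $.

{ b, d, q }

In Y -> S Z G: add FIRST(Z G) = { b, d, q }.
Union: FOLLOW(S) = { b, d, q }.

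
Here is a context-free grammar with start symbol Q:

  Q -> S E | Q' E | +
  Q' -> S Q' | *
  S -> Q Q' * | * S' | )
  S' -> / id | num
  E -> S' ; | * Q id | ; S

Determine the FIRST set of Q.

{ ), *, + }

From Q -> S E: add FIRST(S) = { ), *, + }.
From Q -> Q' E: add FIRST(Q') = { ), *, + }.
Q -> + contributes {+}.
Union: FIRST(Q) = { ), *, + }.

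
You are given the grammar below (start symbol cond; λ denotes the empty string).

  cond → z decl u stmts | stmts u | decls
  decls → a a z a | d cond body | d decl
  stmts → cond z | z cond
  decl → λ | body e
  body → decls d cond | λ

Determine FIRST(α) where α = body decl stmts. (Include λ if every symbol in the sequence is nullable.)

Add FIRST(body)\{λ} = { a, d }; body is nullable, continue.
Add FIRST(decl)\{λ} = { a, d, e }; decl is nullable, continue.
Add FIRST(stmts) = { a, d, z }; stmts is not nullable, stop.

{ a, d, e, z }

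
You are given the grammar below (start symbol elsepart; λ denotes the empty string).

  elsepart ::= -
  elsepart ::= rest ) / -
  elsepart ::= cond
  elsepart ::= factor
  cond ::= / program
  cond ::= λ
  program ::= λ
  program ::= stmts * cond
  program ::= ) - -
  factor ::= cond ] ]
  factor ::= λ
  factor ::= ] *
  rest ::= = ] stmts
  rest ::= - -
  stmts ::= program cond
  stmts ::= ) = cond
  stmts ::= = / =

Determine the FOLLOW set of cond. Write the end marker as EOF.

In elsepart ::= cond: cond is at the end, add FOLLOW(elsepart) = { EOF }.
In program ::= stmts * cond: cond is at the end, add FOLLOW(program) = { EOF, ), *, /, ] }.
In factor ::= cond ] ]: add FIRST(] ]) = { ] }.
In stmts ::= program cond: cond is at the end, add FOLLOW(stmts) = { ), * }.
In stmts ::= ) = cond: cond is at the end, add FOLLOW(stmts) = { ), * }.
Union: FOLLOW(cond) = { EOF, ), *, /, ] }.

{ EOF, ), *, /, ] }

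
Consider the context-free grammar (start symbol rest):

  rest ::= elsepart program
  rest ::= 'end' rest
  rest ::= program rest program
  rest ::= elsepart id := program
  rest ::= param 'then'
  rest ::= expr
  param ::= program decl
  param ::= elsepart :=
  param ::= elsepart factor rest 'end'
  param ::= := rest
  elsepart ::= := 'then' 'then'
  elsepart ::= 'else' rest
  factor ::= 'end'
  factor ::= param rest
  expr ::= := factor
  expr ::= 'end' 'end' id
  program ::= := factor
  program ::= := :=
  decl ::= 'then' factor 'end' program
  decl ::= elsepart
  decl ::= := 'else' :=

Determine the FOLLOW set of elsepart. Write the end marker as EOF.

In rest ::= elsepart program: add FIRST(program) = { := }.
In rest ::= elsepart id := program: add FIRST(id := program) = { id }.
In param ::= elsepart :=: add FIRST(:=) = { := }.
In param ::= elsepart factor rest 'end': add FIRST(factor rest 'end') = { 'else', 'end', := }.
In decl ::= elsepart: elsepart is at the end, add FOLLOW(decl) = { 'else', 'end', 'then', := }.
Union: FOLLOW(elsepart) = { 'else', 'end', 'then', :=, id }.

{ 'else', 'end', 'then', :=, id }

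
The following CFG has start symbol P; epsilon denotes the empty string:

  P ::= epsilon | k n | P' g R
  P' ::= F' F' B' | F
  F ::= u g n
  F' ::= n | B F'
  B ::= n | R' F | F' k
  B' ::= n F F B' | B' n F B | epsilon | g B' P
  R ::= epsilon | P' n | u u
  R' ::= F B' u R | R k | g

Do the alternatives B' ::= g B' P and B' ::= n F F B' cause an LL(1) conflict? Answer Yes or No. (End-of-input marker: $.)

No

FIRST(g B' P) = { g } and FIRST(n F F B') = { n }.
The FIRST sets are disjoint and neither alternative is nullable — no conflict.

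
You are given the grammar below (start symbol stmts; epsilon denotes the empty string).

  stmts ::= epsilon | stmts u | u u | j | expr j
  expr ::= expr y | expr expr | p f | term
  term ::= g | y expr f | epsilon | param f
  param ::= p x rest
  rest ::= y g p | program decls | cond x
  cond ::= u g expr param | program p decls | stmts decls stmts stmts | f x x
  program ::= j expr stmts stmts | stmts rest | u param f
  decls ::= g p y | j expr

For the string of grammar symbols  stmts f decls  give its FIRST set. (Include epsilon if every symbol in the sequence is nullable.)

Add FIRST(stmts)\{epsilon} = { g, j, p, u, y }; stmts is nullable, continue.
f is a terminal; add {f} and stop.

{ f, g, j, p, u, y }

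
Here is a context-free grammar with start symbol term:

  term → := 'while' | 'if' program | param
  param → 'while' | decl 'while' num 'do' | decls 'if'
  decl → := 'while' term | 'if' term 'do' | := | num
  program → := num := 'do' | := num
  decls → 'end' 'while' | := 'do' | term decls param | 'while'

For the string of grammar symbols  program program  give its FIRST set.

{ := }

Add FIRST(program) = { := }; program is not nullable, stop.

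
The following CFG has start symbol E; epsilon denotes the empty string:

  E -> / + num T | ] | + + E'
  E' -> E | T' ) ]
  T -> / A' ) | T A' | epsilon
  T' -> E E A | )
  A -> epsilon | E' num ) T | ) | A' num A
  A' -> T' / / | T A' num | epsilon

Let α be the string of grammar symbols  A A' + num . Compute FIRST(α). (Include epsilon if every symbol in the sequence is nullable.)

{ ), +, /, ], num }

Add FIRST(A)\{epsilon} = { ), +, /, ], num }; A is nullable, continue.
Add FIRST(A')\{epsilon} = { ), +, /, ], num }; A' is nullable, continue.
+ is a terminal; add {+} and stop.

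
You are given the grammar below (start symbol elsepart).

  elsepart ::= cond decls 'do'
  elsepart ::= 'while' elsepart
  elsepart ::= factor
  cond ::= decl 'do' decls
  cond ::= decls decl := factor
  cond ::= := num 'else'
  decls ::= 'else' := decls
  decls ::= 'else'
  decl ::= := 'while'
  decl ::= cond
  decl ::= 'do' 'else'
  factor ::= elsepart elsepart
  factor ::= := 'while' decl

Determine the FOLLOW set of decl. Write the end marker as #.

{ #, 'do', 'else', 'while', := }

In cond ::= decl 'do' decls: add FIRST('do' decls) = { 'do' }.
In cond ::= decls decl := factor: add FIRST(:= factor) = { := }.
In factor ::= := 'while' decl: decl is at the end, add FOLLOW(factor) = { #, 'do', 'else', 'while', := }.
Union: FOLLOW(decl) = { #, 'do', 'else', 'while', := }.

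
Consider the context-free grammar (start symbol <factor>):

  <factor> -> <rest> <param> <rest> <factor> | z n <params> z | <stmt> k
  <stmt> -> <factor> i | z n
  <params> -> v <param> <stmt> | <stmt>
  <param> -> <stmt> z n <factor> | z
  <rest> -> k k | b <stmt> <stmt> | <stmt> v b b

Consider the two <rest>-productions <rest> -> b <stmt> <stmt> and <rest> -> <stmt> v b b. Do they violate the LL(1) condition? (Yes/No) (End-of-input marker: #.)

FIRST(b <stmt> <stmt>) = { b } and FIRST(<stmt> v b b) = { b, k, z }.
Both contain b, so the two alternatives are not disjoint — LL(1) conflict.

Yes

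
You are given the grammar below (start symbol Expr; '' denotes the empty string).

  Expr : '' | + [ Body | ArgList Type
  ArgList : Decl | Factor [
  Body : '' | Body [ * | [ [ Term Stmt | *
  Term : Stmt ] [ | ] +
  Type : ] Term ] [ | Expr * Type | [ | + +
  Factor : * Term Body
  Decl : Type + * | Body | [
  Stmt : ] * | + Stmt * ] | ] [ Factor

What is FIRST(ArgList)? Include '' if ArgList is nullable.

{ *, +, [, ], '' }

From ArgList : Decl: add FIRST(Decl) = { *, +, [, ], '' } (including '' since Decl is nullable).
From ArgList : Factor [: add FIRST(Factor) = { * }.
Union: FIRST(ArgList) = { *, +, [, ], '' }.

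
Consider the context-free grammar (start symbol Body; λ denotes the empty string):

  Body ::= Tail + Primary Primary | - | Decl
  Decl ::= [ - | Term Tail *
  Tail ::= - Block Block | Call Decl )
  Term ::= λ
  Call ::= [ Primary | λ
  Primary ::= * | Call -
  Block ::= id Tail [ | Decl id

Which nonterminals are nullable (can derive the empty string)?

{ Call, Term }

Directly nullable (have an λ-production): Term, Call.
No other nonterminal has a production whose RHS symbols are all nullable.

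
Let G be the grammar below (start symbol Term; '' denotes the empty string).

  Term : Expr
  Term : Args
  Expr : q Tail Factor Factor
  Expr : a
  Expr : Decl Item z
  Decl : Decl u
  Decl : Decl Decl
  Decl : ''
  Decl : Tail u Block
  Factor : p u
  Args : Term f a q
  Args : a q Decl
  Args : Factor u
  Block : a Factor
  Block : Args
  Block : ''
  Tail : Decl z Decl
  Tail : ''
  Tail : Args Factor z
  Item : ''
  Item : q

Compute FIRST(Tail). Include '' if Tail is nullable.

From Tail : Decl z Decl: Decl nullable, take FIRST(Decl) ∪ {z} = { a, p, q, u, z }.
Tail : '' contributes ''.
From Tail : Args Factor z: add FIRST(Args) = { a, p, q, u, z }.
Union: FIRST(Tail) = { a, p, q, u, z, '' }.

{ a, p, q, u, z, '' }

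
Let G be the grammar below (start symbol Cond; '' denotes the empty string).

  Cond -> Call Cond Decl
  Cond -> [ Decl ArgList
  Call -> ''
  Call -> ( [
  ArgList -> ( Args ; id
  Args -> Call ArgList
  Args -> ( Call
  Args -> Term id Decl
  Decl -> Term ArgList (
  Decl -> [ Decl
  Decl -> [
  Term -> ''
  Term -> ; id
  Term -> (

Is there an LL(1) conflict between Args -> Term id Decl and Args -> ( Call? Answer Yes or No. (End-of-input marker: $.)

FIRST(Term id Decl) = { (, ;, id } and FIRST(( Call) = { ( }.
Both contain (, so the two alternatives are not disjoint — LL(1) conflict.

Yes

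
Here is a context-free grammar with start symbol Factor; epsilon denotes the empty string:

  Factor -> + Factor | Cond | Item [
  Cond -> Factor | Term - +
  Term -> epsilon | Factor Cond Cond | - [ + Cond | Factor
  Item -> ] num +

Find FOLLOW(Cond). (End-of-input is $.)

{ $, +, -, ] }

In Factor -> Cond: Cond is at the end, add FOLLOW(Factor) = { $, +, -, ] }.
In Term -> Factor Cond Cond: add FIRST(Cond) = { +, -, ] }.
In Term -> Factor Cond Cond: Cond is at the end, add FOLLOW(Term) = { - }.
In Term -> - [ + Cond: Cond is at the end, add FOLLOW(Term) = { - }.
Union: FOLLOW(Cond) = { $, +, -, ] }.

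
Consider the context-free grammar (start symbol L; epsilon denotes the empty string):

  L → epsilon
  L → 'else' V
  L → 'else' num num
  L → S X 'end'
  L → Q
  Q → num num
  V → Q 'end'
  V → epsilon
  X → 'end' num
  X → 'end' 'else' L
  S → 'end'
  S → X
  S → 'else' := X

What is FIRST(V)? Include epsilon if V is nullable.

From V → Q 'end': add FIRST(Q) = { num }.
V → epsilon contributes epsilon.
Union: FIRST(V) = { num, epsilon }.

{ num, epsilon }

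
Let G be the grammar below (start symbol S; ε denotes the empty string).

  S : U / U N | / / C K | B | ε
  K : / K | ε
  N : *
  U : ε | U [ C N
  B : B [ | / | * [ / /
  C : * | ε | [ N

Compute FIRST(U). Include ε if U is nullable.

{ [, ε }

U : ε contributes ε.
From U : U [ C N: U nullable, take FIRST(U) ∪ {[} = { [ }.
Union: FIRST(U) = { [, ε }.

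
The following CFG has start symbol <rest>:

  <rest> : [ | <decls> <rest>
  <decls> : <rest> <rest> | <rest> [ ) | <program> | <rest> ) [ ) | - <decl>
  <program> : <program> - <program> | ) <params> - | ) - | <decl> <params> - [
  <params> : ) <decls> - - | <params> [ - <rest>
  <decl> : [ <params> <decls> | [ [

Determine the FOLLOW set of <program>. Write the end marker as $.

{ ), -, [ }

In <decls> : <program>: <program> is at the end, add FOLLOW(<decls>) = { ), -, [ }.
In <program> : <program> - <program>: add FIRST(- <program>) = { - }.
In <program> : <program> - <program>: <program> is at the end, add FOLLOW(<program>) = { ), -, [ }.
Union: FOLLOW(<program>) = { ), -, [ }.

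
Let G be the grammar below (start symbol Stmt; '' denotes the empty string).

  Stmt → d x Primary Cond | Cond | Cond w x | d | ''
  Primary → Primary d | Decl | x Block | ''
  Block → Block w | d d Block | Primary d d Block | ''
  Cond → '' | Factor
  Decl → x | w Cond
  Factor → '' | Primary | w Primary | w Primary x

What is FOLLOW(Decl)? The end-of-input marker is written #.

In Primary → Decl: Decl is at the end, add FOLLOW(Primary) = { #, d, w, x }.
Union: FOLLOW(Decl) = { #, d, w, x }.

{ #, d, w, x }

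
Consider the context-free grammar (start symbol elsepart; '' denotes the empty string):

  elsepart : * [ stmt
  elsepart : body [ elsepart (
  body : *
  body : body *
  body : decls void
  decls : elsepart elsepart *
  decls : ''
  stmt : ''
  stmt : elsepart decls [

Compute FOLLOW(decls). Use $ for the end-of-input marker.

{ [, void }

In body : decls void: add FIRST(void) = { void }.
In stmt : elsepart decls [: add FIRST([) = { [ }.
Union: FOLLOW(decls) = { [, void }.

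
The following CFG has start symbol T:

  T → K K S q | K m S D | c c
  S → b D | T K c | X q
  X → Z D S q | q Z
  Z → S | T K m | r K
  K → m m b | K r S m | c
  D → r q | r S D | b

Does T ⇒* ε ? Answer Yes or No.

No nonterminal in this grammar is nullable.
No production of T has an RHS whose symbols are all nullable, so T is not nullable.

No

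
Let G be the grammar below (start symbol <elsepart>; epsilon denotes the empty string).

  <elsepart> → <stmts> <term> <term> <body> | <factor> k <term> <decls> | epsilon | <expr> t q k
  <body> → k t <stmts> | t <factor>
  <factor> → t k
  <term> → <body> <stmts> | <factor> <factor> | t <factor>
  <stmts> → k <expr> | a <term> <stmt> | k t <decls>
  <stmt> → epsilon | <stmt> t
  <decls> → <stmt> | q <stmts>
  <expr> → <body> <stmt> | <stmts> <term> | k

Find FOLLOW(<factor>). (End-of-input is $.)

In <elsepart> → <factor> k <term> <decls>: add FIRST(k <term> <decls>) = { k }.
In <body> → t <factor>: <factor> is at the end, add FOLLOW(<body>) = { $, a, k, q, t }.
In <term> → <factor> <factor>: add FIRST(<factor>) = { t }.
In <term> → <factor> <factor>: <factor> is at the end, add FOLLOW(<term>) = { $, a, k, q, t }.
In <term> → t <factor>: <factor> is at the end, add FOLLOW(<term>) = { $, a, k, q, t }.
Union: FOLLOW(<factor>) = { $, a, k, q, t }.

{ $, a, k, q, t }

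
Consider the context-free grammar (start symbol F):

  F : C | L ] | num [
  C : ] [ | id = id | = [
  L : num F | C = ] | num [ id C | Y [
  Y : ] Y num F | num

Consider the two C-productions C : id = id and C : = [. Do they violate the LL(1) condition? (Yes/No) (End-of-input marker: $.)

FIRST(id = id) = { id } and FIRST(= [) = { = }.
The FIRST sets are disjoint and neither alternative is nullable — no conflict.

No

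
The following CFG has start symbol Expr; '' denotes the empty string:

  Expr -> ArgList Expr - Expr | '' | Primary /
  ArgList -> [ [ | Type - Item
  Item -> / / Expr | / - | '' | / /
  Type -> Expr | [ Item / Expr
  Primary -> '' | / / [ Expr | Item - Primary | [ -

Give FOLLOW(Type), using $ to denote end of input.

In ArgList -> Type - Item: add FIRST(- Item) = { - }.
Union: FOLLOW(Type) = { - }.

{ - }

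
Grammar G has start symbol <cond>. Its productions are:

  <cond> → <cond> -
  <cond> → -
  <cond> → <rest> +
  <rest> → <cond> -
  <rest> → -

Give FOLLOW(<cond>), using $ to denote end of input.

{ $, - }

<cond> is the start symbol, so $ ∈ FOLLOW(<cond>).
In <cond> → <cond> -: add FIRST(-) = { - }.
In <rest> → <cond> -: add FIRST(-) = { - }.
Union: FOLLOW(<cond>) = { $, - }.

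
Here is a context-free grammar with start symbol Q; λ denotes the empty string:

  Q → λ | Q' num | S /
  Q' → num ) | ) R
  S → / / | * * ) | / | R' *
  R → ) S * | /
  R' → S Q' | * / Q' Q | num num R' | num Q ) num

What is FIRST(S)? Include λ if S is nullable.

{ *, /, num }

S → / / contributes {/}.
S → * * ) contributes {*}.
S → / contributes {/}.
From S → R' *: add FIRST(R') = { *, /, num }.
Union: FIRST(S) = { *, /, num }.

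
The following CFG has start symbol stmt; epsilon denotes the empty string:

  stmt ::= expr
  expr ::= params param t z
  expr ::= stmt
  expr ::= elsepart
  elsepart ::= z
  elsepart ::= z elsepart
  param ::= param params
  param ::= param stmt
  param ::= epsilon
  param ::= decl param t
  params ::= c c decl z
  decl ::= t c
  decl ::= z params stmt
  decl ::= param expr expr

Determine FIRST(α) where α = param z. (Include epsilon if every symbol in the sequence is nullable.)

Add FIRST(param)\{epsilon} = { c, t, z }; param is nullable, continue.
z is a terminal; add {z} and stop.

{ c, t, z }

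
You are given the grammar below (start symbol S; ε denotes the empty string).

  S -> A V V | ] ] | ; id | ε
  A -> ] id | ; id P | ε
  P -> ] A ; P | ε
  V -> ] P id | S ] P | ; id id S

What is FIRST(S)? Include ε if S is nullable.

{ ;, ], ε }

From S -> A V V: A nullable, take FIRST(A) ∪ FIRST(V) = { ;, ] }.
S -> ] ] contributes {]}.
S -> ; id contributes {;}.
S -> ε contributes ε.
Union: FIRST(S) = { ;, ], ε }.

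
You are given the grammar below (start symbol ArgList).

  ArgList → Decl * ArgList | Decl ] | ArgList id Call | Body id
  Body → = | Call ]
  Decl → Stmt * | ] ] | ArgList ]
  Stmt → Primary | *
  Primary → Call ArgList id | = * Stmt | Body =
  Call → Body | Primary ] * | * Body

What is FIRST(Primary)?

From Primary → Call ArgList id: add FIRST(Call) = { *, = }.
Primary → = * Stmt contributes {=}.
From Primary → Body =: add FIRST(Body) = { *, = }.
Union: FIRST(Primary) = { *, = }.

{ *, = }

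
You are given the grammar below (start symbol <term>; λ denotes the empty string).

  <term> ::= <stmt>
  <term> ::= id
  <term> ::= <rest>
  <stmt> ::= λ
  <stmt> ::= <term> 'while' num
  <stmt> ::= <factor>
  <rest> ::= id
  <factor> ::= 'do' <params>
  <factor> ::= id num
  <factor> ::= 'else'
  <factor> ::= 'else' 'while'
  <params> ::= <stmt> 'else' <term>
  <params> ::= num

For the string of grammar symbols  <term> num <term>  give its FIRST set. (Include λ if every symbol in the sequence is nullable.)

Add FIRST(<term>)\{λ} = { 'do', 'else', 'while', id }; <term> is nullable, continue.
num is a terminal; add {num} and stop.

{ 'do', 'else', 'while', id, num }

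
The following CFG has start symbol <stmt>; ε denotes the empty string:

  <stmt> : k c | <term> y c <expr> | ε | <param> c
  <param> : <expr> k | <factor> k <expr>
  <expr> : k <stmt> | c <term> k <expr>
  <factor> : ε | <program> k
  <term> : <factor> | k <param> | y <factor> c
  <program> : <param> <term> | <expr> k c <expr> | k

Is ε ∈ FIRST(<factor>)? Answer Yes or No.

<factor> has an ε-production, so <factor> ⇒ ε.

Yes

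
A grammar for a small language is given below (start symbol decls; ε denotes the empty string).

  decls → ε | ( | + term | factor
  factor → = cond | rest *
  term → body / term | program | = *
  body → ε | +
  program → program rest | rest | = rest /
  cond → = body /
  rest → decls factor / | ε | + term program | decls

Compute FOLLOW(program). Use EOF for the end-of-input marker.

In term → program: program is at the end, add FOLLOW(term) = { EOF, (, *, +, /, = }.
In program → program rest: add FIRST(rest)\{ε} = { (, *, +, = }.
  Since rest is nullable, also add FOLLOW(program) = { EOF, (, *, +, /, = }.
In rest → + term program: program is at the end, add FOLLOW(rest) = { EOF, (, *, +, /, = }.
Union: FOLLOW(program) = { EOF, (, *, +, /, = }.

{ EOF, (, *, +, /, = }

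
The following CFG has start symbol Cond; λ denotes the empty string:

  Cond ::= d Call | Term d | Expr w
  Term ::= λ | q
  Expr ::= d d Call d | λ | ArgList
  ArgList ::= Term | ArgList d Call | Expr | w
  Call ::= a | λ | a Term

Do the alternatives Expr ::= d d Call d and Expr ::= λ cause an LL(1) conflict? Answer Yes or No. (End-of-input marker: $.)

Yes

FIRST(d d Call d) = { d } and FIRST(λ) = { λ }.
The second alternative is nullable and FOLLOW(Expr) = { d, w } shares d with FIRST of the first — conflict.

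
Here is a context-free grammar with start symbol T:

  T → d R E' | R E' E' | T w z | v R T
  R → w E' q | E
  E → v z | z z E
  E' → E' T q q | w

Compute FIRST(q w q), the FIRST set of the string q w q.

{ q }

q is a terminal; add {q} and stop.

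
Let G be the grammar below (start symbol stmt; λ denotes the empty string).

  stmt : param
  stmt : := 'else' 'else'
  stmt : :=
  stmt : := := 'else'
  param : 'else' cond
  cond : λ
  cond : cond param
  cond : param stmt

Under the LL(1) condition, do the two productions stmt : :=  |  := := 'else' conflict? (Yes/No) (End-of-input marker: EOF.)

FIRST(:=) = { := } and FIRST(:= := 'else') = { := }.
Both contain :=, so the two alternatives are not disjoint — LL(1) conflict.

Yes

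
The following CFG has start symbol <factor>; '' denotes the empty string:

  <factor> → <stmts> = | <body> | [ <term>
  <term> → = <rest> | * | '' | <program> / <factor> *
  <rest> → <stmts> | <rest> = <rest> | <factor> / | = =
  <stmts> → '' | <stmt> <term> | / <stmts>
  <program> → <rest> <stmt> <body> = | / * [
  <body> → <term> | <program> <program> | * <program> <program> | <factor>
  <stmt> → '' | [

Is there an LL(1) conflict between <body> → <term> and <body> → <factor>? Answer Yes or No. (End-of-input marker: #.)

FIRST(<term>) = { *, /, =, [, '' } and FIRST(<factor>) = { *, /, =, [, '' }.
Both contain *, so the two alternatives are not disjoint — LL(1) conflict.

Yes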